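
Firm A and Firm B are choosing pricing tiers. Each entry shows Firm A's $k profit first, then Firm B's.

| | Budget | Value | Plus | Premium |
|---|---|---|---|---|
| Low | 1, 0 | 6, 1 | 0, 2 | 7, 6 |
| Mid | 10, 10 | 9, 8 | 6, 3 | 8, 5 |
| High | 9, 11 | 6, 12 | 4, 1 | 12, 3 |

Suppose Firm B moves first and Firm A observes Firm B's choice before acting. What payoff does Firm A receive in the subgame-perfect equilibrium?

10

Solve by backward induction (Firm B leads).
- Budget: Firm A compares 1, 10, 9 and picks Mid; Firm B would get 10.
- Value: Firm A compares 6, 9, 6 and picks Mid; Firm B would get 8.
- Plus: Firm A compares 0, 6, 4 and picks Mid; Firm B would get 3.
- Premium: Firm A compares 7, 8, 12 and picks High; Firm B would get 3.
Among 10, 8, 3, 3, the best is 10 at Budget. Subgame-perfect outcome: (Mid, Budget) with payoffs (10, 10).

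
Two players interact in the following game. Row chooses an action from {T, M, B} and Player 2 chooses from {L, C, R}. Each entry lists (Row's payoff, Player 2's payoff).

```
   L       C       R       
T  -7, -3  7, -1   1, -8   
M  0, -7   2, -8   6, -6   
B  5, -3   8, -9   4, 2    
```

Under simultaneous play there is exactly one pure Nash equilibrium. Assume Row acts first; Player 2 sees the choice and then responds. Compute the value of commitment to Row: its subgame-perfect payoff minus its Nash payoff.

Backward induction with Row moving first.
- T: BR = C, leader payoff 7.
- M: BR = R, leader payoff 6.
- B: BR = R, leader payoff 4.
Among 7, 6, 4, the best is 7 at T. Subgame-perfect outcome: (T, C) with payoffs (7, -1).
Under simultaneous play:
Row's best replies: L→B; C→B; R→M.
Player 2's best replies: T→C; M→R; B→R.
Only (M, R) has each player best-responding; Nash payoffs (6, -6).
Row's commitment gain: 7 − 6 = 1.

1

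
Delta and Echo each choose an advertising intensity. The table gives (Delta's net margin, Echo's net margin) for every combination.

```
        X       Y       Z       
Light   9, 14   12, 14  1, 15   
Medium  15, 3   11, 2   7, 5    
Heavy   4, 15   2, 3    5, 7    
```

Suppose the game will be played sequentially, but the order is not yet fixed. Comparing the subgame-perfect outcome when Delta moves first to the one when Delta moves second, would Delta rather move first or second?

If Delta leads: Echo's best replies are Light→Z, Medium→Z, Heavy→X; Delta's induced payoffs 1, 7, 4; outcome (Medium, Z), payoffs (7, 5).
If Echo leads: Delta's best replies are X→Medium, Y→Light, Z→Medium; Echo's induced payoffs 3, 14, 5; outcome (Light, Y), payoffs (12, 14).
Delta gets 7 moving first and 12 moving second, so Delta prefers to move second.

second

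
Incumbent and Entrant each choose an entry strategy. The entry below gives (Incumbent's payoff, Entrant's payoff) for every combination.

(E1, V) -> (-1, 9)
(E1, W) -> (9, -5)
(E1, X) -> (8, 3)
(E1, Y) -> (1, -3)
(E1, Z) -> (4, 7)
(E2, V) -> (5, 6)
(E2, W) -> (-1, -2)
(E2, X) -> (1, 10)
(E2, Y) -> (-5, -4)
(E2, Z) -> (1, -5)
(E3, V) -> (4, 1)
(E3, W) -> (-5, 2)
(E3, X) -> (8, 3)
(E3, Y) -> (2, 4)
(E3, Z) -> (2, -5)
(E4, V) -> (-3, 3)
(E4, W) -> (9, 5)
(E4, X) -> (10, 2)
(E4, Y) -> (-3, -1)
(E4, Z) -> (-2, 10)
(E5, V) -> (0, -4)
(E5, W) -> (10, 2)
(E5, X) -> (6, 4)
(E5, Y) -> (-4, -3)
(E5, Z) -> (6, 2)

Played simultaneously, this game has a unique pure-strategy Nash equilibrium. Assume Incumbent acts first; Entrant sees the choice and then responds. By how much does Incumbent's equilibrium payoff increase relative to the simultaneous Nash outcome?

Work backward from Entrant's decision.
- E1: BR = V, leader payoff -1.
- E2: BR = X, leader payoff 1.
- E3: BR = Y, leader payoff 2.
- E4: BR = Z, leader payoff -2.
- E5: BR = X, leader payoff 6.
Incumbent's induced payoffs are -1, 1, 2, -2, 6, so Incumbent commits to E5. Subgame-perfect outcome: (E5, X) with payoffs (6, 4).
For the simultaneous game, intersect best replies.
Incumbent's best replies: V→E2; W→E5; X→E4; Y→E3; Z→E5.
Entrant's best replies: E1→V; E2→X; E3→Y; E4→Z; E5→X.
The unique mutual best reply is (E3, Y), giving (2, 4).
Incumbent's commitment gain: 6 − 2 = 4.

4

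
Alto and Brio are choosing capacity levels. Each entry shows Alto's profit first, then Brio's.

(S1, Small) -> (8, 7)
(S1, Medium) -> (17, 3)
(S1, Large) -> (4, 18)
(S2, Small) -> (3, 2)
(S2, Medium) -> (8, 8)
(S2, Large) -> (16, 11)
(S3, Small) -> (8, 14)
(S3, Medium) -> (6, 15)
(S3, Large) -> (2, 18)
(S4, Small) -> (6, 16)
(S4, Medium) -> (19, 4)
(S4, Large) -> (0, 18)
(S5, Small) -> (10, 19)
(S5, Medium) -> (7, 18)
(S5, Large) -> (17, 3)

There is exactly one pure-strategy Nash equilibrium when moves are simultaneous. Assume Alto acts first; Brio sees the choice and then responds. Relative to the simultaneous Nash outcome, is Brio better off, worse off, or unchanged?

worse off

Solve by backward induction (Alto leads).
- S1: BR = Large, leader payoff 4.
- S2: BR = Large, leader payoff 16.
- S3: BR = Large, leader payoff 2.
- S4: BR = Large, leader payoff 0.
- S5: BR = Small, leader payoff 10.
Maximizing over 4, 16, 2, 0, 10, Alto chooses S2. Subgame-perfect outcome: (S2, Large) with payoffs (16, 11).
Under simultaneous play:
Alto's best replies: Small→S5; Medium→S4; Large→S5.
Brio's best replies: S1→Large; S2→Large; S3→Large; S4→Large; S5→Small.
Only (S5, Small) has each player best-responding; Nash payoffs (10, 19).
Brio earns 11 sequentially versus 19 at the Nash outcome: worse off.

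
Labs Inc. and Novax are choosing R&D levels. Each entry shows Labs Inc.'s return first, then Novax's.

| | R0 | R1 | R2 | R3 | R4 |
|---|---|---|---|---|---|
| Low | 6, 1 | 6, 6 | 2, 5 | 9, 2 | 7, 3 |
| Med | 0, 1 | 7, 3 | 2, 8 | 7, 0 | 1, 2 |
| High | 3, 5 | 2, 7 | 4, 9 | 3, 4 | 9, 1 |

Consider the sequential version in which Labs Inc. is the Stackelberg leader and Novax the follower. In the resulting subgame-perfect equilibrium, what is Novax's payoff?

Solve by backward induction (Labs Inc. leads).
- Low: Novax compares 1, 6, 5, 2, 3 and picks R1; Labs Inc. would get 6.
- Med: Novax compares 1, 3, 8, 0, 2 and picks R2; Labs Inc. would get 2.
- High: Novax compares 5, 7, 9, 4, 1 and picks R2; Labs Inc. would get 4.
Maximizing over 6, 2, 4, Labs Inc. chooses Low. Subgame-perfect outcome: (Low, R1) with payoffs (6, 6).

6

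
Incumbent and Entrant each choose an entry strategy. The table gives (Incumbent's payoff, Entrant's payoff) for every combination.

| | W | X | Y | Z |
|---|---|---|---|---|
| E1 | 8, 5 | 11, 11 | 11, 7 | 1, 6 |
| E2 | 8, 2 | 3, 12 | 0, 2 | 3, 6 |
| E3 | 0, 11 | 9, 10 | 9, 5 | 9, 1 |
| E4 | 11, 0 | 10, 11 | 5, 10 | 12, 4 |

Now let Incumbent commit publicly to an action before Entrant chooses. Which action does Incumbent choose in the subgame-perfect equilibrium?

Solve by backward induction (Incumbent leads).
- E1: Entrant compares 5, 11, 7, 6 and picks X; Incumbent would get 11.
- E2: Entrant compares 2, 12, 2, 6 and picks X; Incumbent would get 3.
- E3: Entrant compares 11, 10, 5, 1 and picks W; Incumbent would get 0.
- E4: Entrant compares 0, 11, 10, 4 and picks X; Incumbent would get 10.
Incumbent's induced payoffs are 11, 3, 0, 10, so Incumbent commits to E1. Subgame-perfect outcome: (E1, X) with payoffs (11, 11).

E1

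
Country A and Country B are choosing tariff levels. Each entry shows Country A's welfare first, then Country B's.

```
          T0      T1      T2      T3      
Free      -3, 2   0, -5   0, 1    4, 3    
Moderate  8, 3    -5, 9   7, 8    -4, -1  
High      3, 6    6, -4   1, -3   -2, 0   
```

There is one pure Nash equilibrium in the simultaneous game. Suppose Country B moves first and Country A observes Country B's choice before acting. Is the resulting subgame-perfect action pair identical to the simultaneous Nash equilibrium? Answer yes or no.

no

Solve by backward induction (Country B leads).
- T0: BR = Moderate, leader payoff 3.
- T1: BR = High, leader payoff -4.
- T2: BR = Moderate, leader payoff 8.
- T3: BR = Free, leader payoff 3.
Country B's induced payoffs are 3, -4, 8, 3, so Country B commits to T2. Subgame-perfect outcome: (Moderate, T2) with payoffs (7, 8).
Under simultaneous play:
Country A's best replies: T0→Moderate; T1→High; T2→Moderate; T3→Free.
Country B's best replies: Free→T3; Moderate→T1; High→T0.
The unique mutual best reply is (Free, T3), giving (4, 3).
Sequential outcome (Moderate, T2) differs from the Nash profile (Free, T3).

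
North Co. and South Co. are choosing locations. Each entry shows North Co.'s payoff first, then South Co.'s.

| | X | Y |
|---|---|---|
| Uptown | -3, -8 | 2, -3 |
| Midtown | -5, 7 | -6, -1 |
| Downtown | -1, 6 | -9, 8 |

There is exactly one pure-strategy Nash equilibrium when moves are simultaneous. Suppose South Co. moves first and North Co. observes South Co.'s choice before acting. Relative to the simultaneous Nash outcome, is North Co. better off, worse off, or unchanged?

worse off

North Co. best-responds to each possible South Co. move:
- X: BR = Downtown, leader payoff 6.
- Y: BR = Uptown, leader payoff -3.
Maximizing over 6, -3, South Co. chooses X. Subgame-perfect outcome: (Downtown, X) with payoffs (-1, 6).
For the simultaneous game, intersect best replies.
North Co.'s best replies: X→Downtown; Y→Uptown.
South Co.'s best replies: Uptown→Y; Midtown→X; Downtown→Y.
Only (Uptown, Y) has each player best-responding; Nash payoffs (2, -3).
North Co. earns -1 sequentially versus 2 at the Nash outcome: worse off.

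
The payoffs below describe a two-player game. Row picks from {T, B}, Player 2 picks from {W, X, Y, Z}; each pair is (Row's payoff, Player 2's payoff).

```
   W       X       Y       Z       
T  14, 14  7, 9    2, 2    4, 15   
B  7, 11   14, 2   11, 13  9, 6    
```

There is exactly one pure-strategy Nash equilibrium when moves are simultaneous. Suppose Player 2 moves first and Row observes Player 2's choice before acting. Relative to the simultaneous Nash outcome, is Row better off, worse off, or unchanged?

better off

Solve by backward induction (Player 2 leads).
- W: BR = T, leader payoff 14.
- X: BR = B, leader payoff 2.
- Y: BR = B, leader payoff 13.
- Z: BR = B, leader payoff 6.
Player 2's induced payoffs are 14, 2, 13, 6, so Player 2 commits to W. Subgame-perfect outcome: (T, W) with payoffs (14, 14).
Under simultaneous play:
Row's best replies: W→T; X→B; Y→B; Z→B.
Player 2's best replies: T→Z; B→Y.
Only (B, Y) has each player best-responding; Nash payoffs (11, 13).
Row earns 14 sequentially versus 11 at the Nash outcome: better off.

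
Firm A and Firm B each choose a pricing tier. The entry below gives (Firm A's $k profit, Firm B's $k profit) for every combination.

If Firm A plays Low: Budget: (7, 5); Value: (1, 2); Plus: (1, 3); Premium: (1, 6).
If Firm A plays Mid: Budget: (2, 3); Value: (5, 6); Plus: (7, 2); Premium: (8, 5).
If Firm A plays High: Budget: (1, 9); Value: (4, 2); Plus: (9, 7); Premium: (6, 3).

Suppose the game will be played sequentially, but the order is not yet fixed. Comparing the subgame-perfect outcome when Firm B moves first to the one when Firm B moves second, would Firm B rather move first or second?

If Firm A leads: Firm B's best replies are Low→Premium, Mid→Value, High→Budget; Firm A's induced payoffs 1, 5, 1; outcome (Mid, Value), payoffs (5, 6).
If Firm B leads: Firm A's best replies are Budget→Low, Value→Mid, Plus→High, Premium→Mid; Firm B's induced payoffs 5, 6, 7, 5; outcome (High, Plus), payoffs (9, 7).
Firm B gets 7 moving first and 6 moving second, so Firm B prefers to move first.

first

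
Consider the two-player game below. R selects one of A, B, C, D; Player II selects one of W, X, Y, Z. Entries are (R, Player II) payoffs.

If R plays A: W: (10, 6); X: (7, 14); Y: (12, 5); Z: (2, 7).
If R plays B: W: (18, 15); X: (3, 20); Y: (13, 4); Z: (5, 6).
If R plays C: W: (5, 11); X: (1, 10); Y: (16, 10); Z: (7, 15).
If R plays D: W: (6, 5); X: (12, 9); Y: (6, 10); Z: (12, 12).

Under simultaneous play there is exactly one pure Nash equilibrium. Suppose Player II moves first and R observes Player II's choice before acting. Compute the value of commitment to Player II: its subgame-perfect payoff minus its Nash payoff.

3

R best-responds to each possible Player II move:
- W → R plays B (best of 10, 18, 5, 6); Player II gets 15.
- X → R plays D (best of 7, 3, 1, 12); Player II gets 9.
- Y → R plays C (best of 12, 13, 16, 6); Player II gets 10.
- Z → R plays D (best of 2, 5, 7, 12); Player II gets 12.
Among 15, 9, 10, 12, the best is 15 at W. Subgame-perfect outcome: (B, W) with payoffs (18, 15).
For the simultaneous game, intersect best replies.
R's best replies: W→B; X→D; Y→C; Z→D.
Player II's best replies: A→X; B→X; C→Z; D→Z.
Only (D, Z) has each player best-responding; Nash payoffs (12, 12).
Player II's commitment gain: 15 − 12 = 3.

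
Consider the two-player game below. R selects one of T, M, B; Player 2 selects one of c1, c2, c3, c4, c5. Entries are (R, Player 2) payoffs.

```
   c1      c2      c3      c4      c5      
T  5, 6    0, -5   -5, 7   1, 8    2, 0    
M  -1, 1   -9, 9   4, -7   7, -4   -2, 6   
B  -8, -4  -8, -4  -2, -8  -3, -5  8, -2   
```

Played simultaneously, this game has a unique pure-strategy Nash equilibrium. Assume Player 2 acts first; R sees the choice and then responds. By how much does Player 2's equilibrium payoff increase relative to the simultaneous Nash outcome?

8

Solve by backward induction (Player 2 leads).
- c1 → R plays T (best of 5, -1, -8); Player 2 gets 6.
- c2 → R plays T (best of 0, -9, -8); Player 2 gets -5.
- c3 → R plays M (best of -5, 4, -2); Player 2 gets -7.
- c4 → R plays M (best of 1, 7, -3); Player 2 gets -4.
- c5 → R plays B (best of 2, -2, 8); Player 2 gets -2.
Among 6, -5, -7, -4, -2, the best is 6 at c1. Subgame-perfect outcome: (T, c1) with payoffs (5, 6).
Now find the simultaneous Nash equilibrium.
R's best replies: c1→T; c2→T; c3→M; c4→M; c5→B.
Player 2's best replies: T→c4; M→c2; B→c5.
The unique mutual best reply is (B, c5), giving (8, -2).
Player 2's commitment gain: 6 − -2 = 8.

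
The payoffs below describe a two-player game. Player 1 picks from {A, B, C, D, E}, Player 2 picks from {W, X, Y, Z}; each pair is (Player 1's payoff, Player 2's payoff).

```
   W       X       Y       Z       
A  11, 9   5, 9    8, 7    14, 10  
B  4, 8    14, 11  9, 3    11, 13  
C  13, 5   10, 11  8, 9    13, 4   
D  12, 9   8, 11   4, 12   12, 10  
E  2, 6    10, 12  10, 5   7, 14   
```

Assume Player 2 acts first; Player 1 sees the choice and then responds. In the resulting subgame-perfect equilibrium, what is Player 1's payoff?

14

Player 1 best-responds to each possible Player 2 move:
- W: BR = C, leader payoff 5.
- X: BR = B, leader payoff 11.
- Y: BR = E, leader payoff 5.
- Z: BR = A, leader payoff 10.
Maximizing over 5, 11, 5, 10, Player 2 chooses X. Subgame-perfect outcome: (B, X) with payoffs (14, 11).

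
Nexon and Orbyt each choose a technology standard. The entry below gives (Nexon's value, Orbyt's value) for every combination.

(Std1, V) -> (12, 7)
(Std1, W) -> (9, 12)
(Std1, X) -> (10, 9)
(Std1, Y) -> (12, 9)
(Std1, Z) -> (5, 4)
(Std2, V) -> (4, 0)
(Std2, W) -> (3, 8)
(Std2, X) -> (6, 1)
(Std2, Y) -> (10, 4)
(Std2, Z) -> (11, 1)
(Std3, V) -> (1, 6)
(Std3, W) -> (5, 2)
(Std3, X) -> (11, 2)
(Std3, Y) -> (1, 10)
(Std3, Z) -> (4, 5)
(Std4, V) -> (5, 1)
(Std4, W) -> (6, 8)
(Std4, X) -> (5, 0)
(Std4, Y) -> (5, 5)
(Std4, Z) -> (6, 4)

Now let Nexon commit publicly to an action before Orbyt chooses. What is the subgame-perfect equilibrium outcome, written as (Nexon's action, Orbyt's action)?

(Std1, W)

Backward induction with Nexon moving first.
- Std1: Orbyt compares 7, 12, 9, 9, 4 and picks W; Nexon would get 9.
- Std2: Orbyt compares 0, 8, 1, 4, 1 and picks W; Nexon would get 3.
- Std3: Orbyt compares 6, 2, 2, 10, 5 and picks Y; Nexon would get 1.
- Std4: Orbyt compares 1, 8, 0, 5, 4 and picks W; Nexon would get 6.
Among 9, 3, 1, 6, the best is 9 at Std1. Subgame-perfect outcome: (Std1, W) with payoffs (9, 12).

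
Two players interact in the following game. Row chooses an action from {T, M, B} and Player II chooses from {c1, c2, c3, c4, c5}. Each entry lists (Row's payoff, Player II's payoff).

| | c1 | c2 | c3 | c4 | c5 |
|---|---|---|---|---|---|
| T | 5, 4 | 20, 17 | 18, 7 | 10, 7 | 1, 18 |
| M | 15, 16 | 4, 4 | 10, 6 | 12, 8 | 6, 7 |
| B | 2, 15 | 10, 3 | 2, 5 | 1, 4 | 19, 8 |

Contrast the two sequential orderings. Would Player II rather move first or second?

If Row leads: Player II's best replies are T→c5, M→c1, B→c1; Row's induced payoffs 1, 15, 2; outcome (M, c1), payoffs (15, 16).
If Player II leads: Row's best replies are c1→M, c2→T, c3→T, c4→M, c5→B; Player II's induced payoffs 16, 17, 7, 8, 8; outcome (T, c2), payoffs (20, 17).
Player II gets 17 moving first and 16 moving second, so Player II prefers to move first.

first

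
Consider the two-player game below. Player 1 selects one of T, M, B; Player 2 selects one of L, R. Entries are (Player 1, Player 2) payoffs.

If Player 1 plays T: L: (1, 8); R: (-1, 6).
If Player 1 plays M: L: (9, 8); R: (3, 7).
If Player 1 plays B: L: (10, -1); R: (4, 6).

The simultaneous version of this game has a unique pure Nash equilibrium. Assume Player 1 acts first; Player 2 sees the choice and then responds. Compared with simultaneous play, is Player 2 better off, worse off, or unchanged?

Work backward from Player 2's decision.
- T: BR = L, leader payoff 1.
- M: BR = L, leader payoff 9.
- B: BR = R, leader payoff 4.
Maximizing over 1, 9, 4, Player 1 chooses M. Subgame-perfect outcome: (M, L) with payoffs (9, 8).
For the simultaneous game, intersect best replies.
Player 1's best replies: L→B; R→B.
Player 2's best replies: T→L; M→L; B→R.
The unique mutual best reply is (B, R), giving (4, 6).
Player 2 earns 8 sequentially versus 6 at the Nash outcome: better off.

better off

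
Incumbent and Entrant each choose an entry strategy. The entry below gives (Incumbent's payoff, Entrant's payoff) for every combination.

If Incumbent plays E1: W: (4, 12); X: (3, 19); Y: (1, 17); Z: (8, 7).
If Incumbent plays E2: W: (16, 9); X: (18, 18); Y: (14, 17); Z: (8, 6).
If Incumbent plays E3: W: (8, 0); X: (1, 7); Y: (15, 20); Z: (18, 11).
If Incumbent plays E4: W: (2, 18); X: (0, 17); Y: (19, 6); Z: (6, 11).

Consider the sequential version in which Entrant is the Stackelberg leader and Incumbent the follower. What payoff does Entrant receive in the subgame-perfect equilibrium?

18

Work backward from Incumbent's decision.
- W: Incumbent compares 4, 16, 8, 2 and picks E2; Entrant would get 9.
- X: Incumbent compares 3, 18, 1, 0 and picks E2; Entrant would get 18.
- Y: Incumbent compares 1, 14, 15, 19 and picks E4; Entrant would get 6.
- Z: Incumbent compares 8, 8, 18, 6 and picks E3; Entrant would get 11.
Among 9, 18, 6, 11, the best is 18 at X. Subgame-perfect outcome: (E2, X) with payoffs (18, 18).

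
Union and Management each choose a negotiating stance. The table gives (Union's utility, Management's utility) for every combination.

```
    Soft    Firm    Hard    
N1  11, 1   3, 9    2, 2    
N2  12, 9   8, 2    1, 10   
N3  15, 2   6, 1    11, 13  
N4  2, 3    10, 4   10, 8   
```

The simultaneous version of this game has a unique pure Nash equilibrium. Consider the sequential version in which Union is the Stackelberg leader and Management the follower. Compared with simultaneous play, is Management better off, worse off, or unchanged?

Solve by backward induction (Union leads).
- N1: BR = Firm, leader payoff 3.
- N2: BR = Hard, leader payoff 1.
- N3: BR = Hard, leader payoff 11.
- N4: BR = Hard, leader payoff 10.
Union's induced payoffs are 3, 1, 11, 10, so Union commits to N3. Subgame-perfect outcome: (N3, Hard) with payoffs (11, 13).
For the simultaneous game, intersect best replies.
Union's best replies: Soft→N3; Firm→N4; Hard→N3.
Management's best replies: N1→Firm; N2→Hard; N3→Hard; N4→Hard.
The unique mutual best reply is (N3, Hard), giving (11, 13).
Management earns 13 sequentially versus 13 at the Nash outcome: unchanged.

unchanged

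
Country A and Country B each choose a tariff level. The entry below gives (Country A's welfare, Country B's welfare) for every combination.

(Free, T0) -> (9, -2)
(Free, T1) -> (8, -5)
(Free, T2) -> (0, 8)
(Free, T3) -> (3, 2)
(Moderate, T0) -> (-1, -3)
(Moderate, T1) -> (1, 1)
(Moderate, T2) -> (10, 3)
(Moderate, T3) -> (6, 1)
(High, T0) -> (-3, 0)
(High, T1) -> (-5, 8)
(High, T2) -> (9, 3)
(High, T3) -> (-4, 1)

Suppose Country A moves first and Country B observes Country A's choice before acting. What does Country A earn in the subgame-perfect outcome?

10

Work backward from Country B's decision.
- Free: Country B compares -2, -5, 8, 2 and picks T2; Country A would get 0.
- Moderate: Country B compares -3, 1, 3, 1 and picks T2; Country A would get 10.
- High: Country B compares 0, 8, 3, 1 and picks T1; Country A would get -5.
Maximizing over 0, 10, -5, Country A chooses Moderate. Subgame-perfect outcome: (Moderate, T2) with payoffs (10, 3).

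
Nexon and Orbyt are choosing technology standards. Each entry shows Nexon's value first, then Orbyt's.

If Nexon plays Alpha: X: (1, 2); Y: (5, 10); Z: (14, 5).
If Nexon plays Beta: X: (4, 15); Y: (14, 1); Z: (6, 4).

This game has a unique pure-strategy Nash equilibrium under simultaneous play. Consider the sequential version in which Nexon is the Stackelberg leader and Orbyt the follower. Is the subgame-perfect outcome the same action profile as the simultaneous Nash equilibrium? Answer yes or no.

Backward induction with Nexon moving first.
- Alpha: Orbyt compares 2, 10, 5 and picks Y; Nexon would get 5.
- Beta: Orbyt compares 15, 1, 4 and picks X; Nexon would get 4.
Among 5, 4, the best is 5 at Alpha. Subgame-perfect outcome: (Alpha, Y) with payoffs (5, 10).
Now find the simultaneous Nash equilibrium.
Nexon's best replies: X→Beta; Y→Beta; Z→Alpha.
Orbyt's best replies: Alpha→Y; Beta→X.
The unique mutual best reply is (Beta, X), giving (4, 15).
Sequential outcome (Alpha, Y) differs from the Nash profile (Beta, X).

no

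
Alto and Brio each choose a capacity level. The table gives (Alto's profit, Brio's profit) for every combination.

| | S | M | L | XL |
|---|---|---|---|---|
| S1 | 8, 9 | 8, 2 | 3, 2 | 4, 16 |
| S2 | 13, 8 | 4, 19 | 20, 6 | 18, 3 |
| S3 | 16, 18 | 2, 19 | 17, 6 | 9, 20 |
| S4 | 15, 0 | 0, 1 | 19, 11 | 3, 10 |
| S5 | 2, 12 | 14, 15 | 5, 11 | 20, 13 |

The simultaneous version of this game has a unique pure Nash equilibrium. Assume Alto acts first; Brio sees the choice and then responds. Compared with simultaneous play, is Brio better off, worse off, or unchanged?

Solve by backward induction (Alto leads).
- S1: BR = XL, leader payoff 4.
- S2: BR = M, leader payoff 4.
- S3: BR = XL, leader payoff 9.
- S4: BR = L, leader payoff 19.
- S5: BR = M, leader payoff 14.
Alto's induced payoffs are 4, 4, 9, 19, 14, so Alto commits to S4. Subgame-perfect outcome: (S4, L) with payoffs (19, 11).
Now find the simultaneous Nash equilibrium.
Alto's best replies: S→S3; M→S5; L→S2; XL→S5.
Brio's best replies: S1→XL; S2→M; S3→XL; S4→L; S5→M.
The unique mutual best reply is (S5, M), giving (14, 15).
Brio earns 11 sequentially versus 15 at the Nash outcome: worse off.

worse off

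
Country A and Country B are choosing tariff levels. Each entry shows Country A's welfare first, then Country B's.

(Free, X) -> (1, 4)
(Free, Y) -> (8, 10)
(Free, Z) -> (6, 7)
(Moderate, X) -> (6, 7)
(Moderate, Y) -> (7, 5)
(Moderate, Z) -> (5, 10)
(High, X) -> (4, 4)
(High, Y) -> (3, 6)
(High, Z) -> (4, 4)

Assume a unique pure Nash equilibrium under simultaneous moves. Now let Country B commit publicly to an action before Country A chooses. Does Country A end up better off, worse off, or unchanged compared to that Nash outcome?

Country A best-responds to each possible Country B move:
- X: BR = Moderate, leader payoff 7.
- Y: BR = Free, leader payoff 10.
- Z: BR = Free, leader payoff 7.
Country B's induced payoffs are 7, 10, 7, so Country B commits to Y. Subgame-perfect outcome: (Free, Y) with payoffs (8, 10).
For the simultaneous game, intersect best replies.
Country A's best replies: X→Moderate; Y→Free; Z→Free.
Country B's best replies: Free→Y; Moderate→Z; High→Y.
Only (Free, Y) has each player best-responding; Nash payoffs (8, 10).
Country A earns 8 sequentially versus 8 at the Nash outcome: unchanged.

unchanged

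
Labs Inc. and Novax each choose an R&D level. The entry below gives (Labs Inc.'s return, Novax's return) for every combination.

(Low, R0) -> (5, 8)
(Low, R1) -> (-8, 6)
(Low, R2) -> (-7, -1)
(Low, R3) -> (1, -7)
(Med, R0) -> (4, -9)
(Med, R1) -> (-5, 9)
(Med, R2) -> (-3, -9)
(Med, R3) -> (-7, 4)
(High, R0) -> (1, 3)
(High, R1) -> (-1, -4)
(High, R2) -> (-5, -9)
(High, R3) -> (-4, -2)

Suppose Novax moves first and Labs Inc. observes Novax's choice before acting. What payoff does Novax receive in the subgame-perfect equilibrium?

8

Labs Inc. best-responds to each possible Novax move:
- R0: Labs Inc. compares 5, 4, 1 and picks Low; Novax would get 8.
- R1: Labs Inc. compares -8, -5, -1 and picks High; Novax would get -4.
- R2: Labs Inc. compares -7, -3, -5 and picks Med; Novax would get -9.
- R3: Labs Inc. compares 1, -7, -4 and picks Low; Novax would get -7.
Maximizing over 8, -4, -9, -7, Novax chooses R0. Subgame-perfect outcome: (Low, R0) with payoffs (5, 8).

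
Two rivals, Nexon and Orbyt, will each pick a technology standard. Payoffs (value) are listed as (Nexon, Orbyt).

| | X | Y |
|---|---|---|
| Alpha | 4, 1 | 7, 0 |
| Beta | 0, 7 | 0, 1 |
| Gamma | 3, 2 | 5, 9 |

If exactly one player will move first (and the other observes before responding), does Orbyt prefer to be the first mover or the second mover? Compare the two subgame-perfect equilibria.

If Nexon leads: Orbyt's best replies are Alpha→X, Beta→X, Gamma→Y; Nexon's induced payoffs 4, 0, 5; outcome (Gamma, Y), payoffs (5, 9).
If Orbyt leads: Nexon's best replies are X→Alpha, Y→Alpha; Orbyt's induced payoffs 1, 0; outcome (Alpha, X), payoffs (4, 1).
Orbyt gets 1 moving first and 9 moving second, so Orbyt prefers to move second.

second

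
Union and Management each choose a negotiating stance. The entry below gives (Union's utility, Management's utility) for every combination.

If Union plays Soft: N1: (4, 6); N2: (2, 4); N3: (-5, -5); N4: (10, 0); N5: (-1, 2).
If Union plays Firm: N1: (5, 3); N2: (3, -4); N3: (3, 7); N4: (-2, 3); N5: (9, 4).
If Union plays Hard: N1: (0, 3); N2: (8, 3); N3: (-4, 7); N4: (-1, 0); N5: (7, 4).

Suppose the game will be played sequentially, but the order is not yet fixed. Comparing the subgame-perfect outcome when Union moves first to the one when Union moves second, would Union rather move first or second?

first

If Union leads: Management's best replies are Soft→N1, Firm→N3, Hard→N3; Union's induced payoffs 4, 3, -4; outcome (Soft, N1), payoffs (4, 6).
If Management leads: Union's best replies are N1→Firm, N2→Hard, N3→Firm, N4→Soft, N5→Firm; Management's induced payoffs 3, 3, 7, 0, 4; outcome (Firm, N3), payoffs (3, 7).
Union gets 4 moving first and 3 moving second, so Union prefers to move first.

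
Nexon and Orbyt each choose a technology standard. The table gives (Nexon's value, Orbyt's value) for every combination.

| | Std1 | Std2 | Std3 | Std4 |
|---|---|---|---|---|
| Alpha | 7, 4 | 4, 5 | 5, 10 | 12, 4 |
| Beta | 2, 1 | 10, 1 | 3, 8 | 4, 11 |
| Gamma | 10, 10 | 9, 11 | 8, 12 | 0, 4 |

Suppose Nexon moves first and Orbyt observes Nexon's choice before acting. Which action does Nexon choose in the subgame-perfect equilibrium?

Gamma

Backward induction with Nexon moving first.
- Alpha → Orbyt plays Std3 (best of 4, 5, 10, 4); Nexon gets 5.
- Beta → Orbyt plays Std4 (best of 1, 1, 8, 11); Nexon gets 4.
- Gamma → Orbyt plays Std3 (best of 10, 11, 12, 4); Nexon gets 8.
Among 5, 4, 8, the best is 8 at Gamma. Subgame-perfect outcome: (Gamma, Std3) with payoffs (8, 12).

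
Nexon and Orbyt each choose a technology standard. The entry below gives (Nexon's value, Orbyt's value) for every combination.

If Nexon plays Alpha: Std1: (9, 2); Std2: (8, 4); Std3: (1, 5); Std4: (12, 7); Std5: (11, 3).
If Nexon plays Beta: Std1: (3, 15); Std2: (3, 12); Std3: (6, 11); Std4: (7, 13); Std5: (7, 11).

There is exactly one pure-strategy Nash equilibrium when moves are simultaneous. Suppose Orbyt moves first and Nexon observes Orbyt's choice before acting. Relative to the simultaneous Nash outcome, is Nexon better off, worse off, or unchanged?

worse off

Work backward from Nexon's decision.
- Std1 → Nexon plays Alpha (best of 9, 3); Orbyt gets 2.
- Std2 → Nexon plays Alpha (best of 8, 3); Orbyt gets 4.
- Std3 → Nexon plays Beta (best of 1, 6); Orbyt gets 11.
- Std4 → Nexon plays Alpha (best of 12, 7); Orbyt gets 7.
- Std5 → Nexon plays Alpha (best of 11, 7); Orbyt gets 3.
Orbyt's induced payoffs are 2, 4, 11, 7, 3, so Orbyt commits to Std3. Subgame-perfect outcome: (Beta, Std3) with payoffs (6, 11).
Under simultaneous play:
Nexon's best replies: Std1→Alpha; Std2→Alpha; Std3→Beta; Std4→Alpha; Std5→Alpha.
Orbyt's best replies: Alpha→Std4; Beta→Std1.
Only (Alpha, Std4) has each player best-responding; Nash payoffs (12, 7).
Nexon earns 6 sequentially versus 12 at the Nash outcome: worse off.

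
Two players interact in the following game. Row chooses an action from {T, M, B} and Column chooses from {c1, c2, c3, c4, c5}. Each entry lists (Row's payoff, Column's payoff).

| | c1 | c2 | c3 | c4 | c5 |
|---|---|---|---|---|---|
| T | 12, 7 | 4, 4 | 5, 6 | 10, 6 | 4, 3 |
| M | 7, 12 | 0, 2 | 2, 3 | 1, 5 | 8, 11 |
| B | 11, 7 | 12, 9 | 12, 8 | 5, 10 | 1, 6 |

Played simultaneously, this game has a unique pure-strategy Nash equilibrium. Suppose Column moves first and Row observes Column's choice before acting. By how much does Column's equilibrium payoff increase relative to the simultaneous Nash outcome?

Backward induction with Column moving first.
- c1: Row compares 12, 7, 11 and picks T; Column would get 7.
- c2: Row compares 4, 0, 12 and picks B; Column would get 9.
- c3: Row compares 5, 2, 12 and picks B; Column would get 8.
- c4: Row compares 10, 1, 5 and picks T; Column would get 6.
- c5: Row compares 4, 8, 1 and picks M; Column would get 11.
Column's induced payoffs are 7, 9, 8, 6, 11, so Column commits to c5. Subgame-perfect outcome: (M, c5) with payoffs (8, 11).
For the simultaneous game, intersect best replies.
Row's best replies: c1→T; c2→B; c3→B; c4→T; c5→M.
Column's best replies: T→c1; M→c1; B→c4.
Only (T, c1) has each player best-responding; Nash payoffs (12, 7).
Column's commitment gain: 11 − 7 = 4.

4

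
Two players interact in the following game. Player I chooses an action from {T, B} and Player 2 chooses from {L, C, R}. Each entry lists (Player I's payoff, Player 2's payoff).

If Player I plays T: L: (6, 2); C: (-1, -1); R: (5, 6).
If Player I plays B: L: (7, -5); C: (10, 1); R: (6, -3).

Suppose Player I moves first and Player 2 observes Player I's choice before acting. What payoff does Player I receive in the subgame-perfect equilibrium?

10

Backward induction with Player I moving first.
- T: BR = R, leader payoff 5.
- B: BR = C, leader payoff 10.
Player I's induced payoffs are 5, 10, so Player I commits to B. Subgame-perfect outcome: (B, C) with payoffs (10, 1).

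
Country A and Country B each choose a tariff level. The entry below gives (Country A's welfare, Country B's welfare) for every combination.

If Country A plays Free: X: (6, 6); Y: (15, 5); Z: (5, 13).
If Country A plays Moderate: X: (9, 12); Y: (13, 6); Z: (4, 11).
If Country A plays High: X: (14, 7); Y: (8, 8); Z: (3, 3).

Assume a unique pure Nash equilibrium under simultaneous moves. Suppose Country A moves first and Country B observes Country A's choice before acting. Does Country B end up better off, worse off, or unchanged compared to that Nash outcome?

worse off

Work backward from Country B's decision.
- Free: Country B compares 6, 5, 13 and picks Z; Country A would get 5.
- Moderate: Country B compares 12, 6, 11 and picks X; Country A would get 9.
- High: Country B compares 7, 8, 3 and picks Y; Country A would get 8.
Among 5, 9, 8, the best is 9 at Moderate. Subgame-perfect outcome: (Moderate, X) with payoffs (9, 12).
For the simultaneous game, intersect best replies.
Country A's best replies: X→High; Y→Free; Z→Free.
Country B's best replies: Free→Z; Moderate→X; High→Y.
Only (Free, Z) has each player best-responding; Nash payoffs (5, 13).
Country B earns 12 sequentially versus 13 at the Nash outcome: worse off.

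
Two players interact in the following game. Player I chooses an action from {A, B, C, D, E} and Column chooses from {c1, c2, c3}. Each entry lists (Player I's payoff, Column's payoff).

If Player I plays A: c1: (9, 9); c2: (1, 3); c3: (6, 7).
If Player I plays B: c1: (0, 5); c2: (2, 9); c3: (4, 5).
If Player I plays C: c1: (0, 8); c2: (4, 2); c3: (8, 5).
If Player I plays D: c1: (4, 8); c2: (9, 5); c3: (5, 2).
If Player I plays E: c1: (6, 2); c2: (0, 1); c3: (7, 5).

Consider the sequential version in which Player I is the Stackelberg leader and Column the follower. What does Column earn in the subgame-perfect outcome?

9

Column best-responds to each possible Player I move:
- A: Column compares 9, 3, 7 and picks c1; Player I would get 9.
- B: Column compares 5, 9, 5 and picks c2; Player I would get 2.
- C: Column compares 8, 2, 5 and picks c1; Player I would get 0.
- D: Column compares 8, 5, 2 and picks c1; Player I would get 4.
- E: Column compares 2, 1, 5 and picks c3; Player I would get 7.
Player I's induced payoffs are 9, 2, 0, 4, 7, so Player I commits to A. Subgame-perfect outcome: (A, c1) with payoffs (9, 9).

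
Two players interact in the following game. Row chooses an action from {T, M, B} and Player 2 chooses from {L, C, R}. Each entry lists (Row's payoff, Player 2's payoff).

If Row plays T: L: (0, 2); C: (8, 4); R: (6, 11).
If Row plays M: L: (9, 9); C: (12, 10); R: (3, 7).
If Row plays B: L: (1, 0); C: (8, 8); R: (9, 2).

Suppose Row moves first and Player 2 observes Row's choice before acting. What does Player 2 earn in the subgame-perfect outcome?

10

Solve by backward induction (Row leads).
- T: Player 2 compares 2, 4, 11 and picks R; Row would get 6.
- M: Player 2 compares 9, 10, 7 and picks C; Row would get 12.
- B: Player 2 compares 0, 8, 2 and picks C; Row would get 8.
Row's induced payoffs are 6, 12, 8, so Row commits to M. Subgame-perfect outcome: (M, C) with payoffs (12, 10).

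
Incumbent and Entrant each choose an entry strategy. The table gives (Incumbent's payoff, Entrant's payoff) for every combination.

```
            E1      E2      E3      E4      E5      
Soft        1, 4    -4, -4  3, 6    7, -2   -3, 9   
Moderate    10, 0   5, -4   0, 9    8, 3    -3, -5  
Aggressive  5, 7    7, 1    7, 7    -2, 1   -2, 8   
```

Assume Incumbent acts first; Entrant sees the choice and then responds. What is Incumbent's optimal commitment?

Work backward from Entrant's decision.
- Soft → Entrant plays E5 (best of 4, -4, 6, -2, 9); Incumbent gets -3.
- Moderate → Entrant plays E3 (best of 0, -4, 9, 3, -5); Incumbent gets 0.
- Aggressive → Entrant plays E5 (best of 7, 1, 7, 1, 8); Incumbent gets -2.
Incumbent's induced payoffs are -3, 0, -2, so Incumbent commits to Moderate. Subgame-perfect outcome: (Moderate, E3) with payoffs (0, 9).

Moderate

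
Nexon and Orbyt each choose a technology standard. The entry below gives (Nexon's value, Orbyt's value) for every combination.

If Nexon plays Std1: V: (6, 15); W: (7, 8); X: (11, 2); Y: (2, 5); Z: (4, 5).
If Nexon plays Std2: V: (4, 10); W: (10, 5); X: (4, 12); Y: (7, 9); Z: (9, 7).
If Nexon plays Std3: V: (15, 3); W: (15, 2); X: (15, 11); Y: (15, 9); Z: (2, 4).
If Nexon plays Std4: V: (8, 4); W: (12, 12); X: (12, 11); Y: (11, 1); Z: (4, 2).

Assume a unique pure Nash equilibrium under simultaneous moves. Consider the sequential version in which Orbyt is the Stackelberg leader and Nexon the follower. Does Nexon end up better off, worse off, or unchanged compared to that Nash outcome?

unchanged

Work backward from Nexon's decision.
- V → Nexon plays Std3 (best of 6, 4, 15, 8); Orbyt gets 3.
- W → Nexon plays Std3 (best of 7, 10, 15, 12); Orbyt gets 2.
- X → Nexon plays Std3 (best of 11, 4, 15, 12); Orbyt gets 11.
- Y → Nexon plays Std3 (best of 2, 7, 15, 11); Orbyt gets 9.
- Z → Nexon plays Std2 (best of 4, 9, 2, 4); Orbyt gets 7.
Orbyt's induced payoffs are 3, 2, 11, 9, 7, so Orbyt commits to X. Subgame-perfect outcome: (Std3, X) with payoffs (15, 11).
Now find the simultaneous Nash equilibrium.
Nexon's best replies: V→Std3; W→Std3; X→Std3; Y→Std3; Z→Std2.
Orbyt's best replies: Std1→V; Std2→X; Std3→X; Std4→W.
The unique mutual best reply is (Std3, X), giving (15, 11).
Nexon earns 15 sequentially versus 15 at the Nash outcome: unchanged.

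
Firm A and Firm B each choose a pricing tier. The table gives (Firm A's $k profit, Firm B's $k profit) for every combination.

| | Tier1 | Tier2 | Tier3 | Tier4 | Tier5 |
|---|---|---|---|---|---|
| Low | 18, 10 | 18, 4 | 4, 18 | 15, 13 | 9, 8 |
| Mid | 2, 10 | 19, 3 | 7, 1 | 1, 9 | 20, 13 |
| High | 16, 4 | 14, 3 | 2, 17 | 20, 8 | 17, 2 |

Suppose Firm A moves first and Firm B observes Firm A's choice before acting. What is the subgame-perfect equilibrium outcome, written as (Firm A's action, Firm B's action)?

(Mid, Tier5)

Backward induction with Firm A moving first.
- Low: Firm B compares 10, 4, 18, 13, 8 and picks Tier3; Firm A would get 4.
- Mid: Firm B compares 10, 3, 1, 9, 13 and picks Tier5; Firm A would get 20.
- High: Firm B compares 4, 3, 17, 8, 2 and picks Tier3; Firm A would get 2.
Maximizing over 4, 20, 2, Firm A chooses Mid. Subgame-perfect outcome: (Mid, Tier5) with payoffs (20, 13).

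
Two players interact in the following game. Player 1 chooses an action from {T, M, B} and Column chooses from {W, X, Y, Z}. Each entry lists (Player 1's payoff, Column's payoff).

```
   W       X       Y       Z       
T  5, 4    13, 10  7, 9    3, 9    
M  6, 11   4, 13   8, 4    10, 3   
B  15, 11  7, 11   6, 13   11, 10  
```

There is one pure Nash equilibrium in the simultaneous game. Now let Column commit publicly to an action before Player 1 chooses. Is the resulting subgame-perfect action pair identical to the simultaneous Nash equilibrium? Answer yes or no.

Solve by backward induction (Column leads).
- W: BR = B, leader payoff 11.
- X: BR = T, leader payoff 10.
- Y: BR = M, leader payoff 4.
- Z: BR = B, leader payoff 10.
Maximizing over 11, 10, 4, 10, Column chooses W. Subgame-perfect outcome: (B, W) with payoffs (15, 11).
For the simultaneous game, intersect best replies.
Player 1's best replies: W→B; X→T; Y→M; Z→B.
Column's best replies: T→X; M→X; B→Y.
Only (T, X) has each player best-responding; Nash payoffs (13, 10).
Sequential outcome (B, W) differs from the Nash profile (T, X).

no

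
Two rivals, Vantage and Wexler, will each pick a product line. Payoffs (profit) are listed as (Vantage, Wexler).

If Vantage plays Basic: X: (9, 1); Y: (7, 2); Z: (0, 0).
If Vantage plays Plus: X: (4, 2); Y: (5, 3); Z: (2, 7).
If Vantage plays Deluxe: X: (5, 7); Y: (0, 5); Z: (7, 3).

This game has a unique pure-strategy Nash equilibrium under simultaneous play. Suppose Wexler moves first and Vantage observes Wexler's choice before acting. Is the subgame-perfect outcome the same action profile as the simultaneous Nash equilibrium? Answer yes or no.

no

Backward induction with Wexler moving first.
- X: BR = Basic, leader payoff 1.
- Y: BR = Basic, leader payoff 2.
- Z: BR = Deluxe, leader payoff 3.
Wexler's induced payoffs are 1, 2, 3, so Wexler commits to Z. Subgame-perfect outcome: (Deluxe, Z) with payoffs (7, 3).
For the simultaneous game, intersect best replies.
Vantage's best replies: X→Basic; Y→Basic; Z→Deluxe.
Wexler's best replies: Basic→Y; Plus→Z; Deluxe→X.
Only (Basic, Y) has each player best-responding; Nash payoffs (7, 2).
Sequential outcome (Deluxe, Z) differs from the Nash profile (Basic, Y).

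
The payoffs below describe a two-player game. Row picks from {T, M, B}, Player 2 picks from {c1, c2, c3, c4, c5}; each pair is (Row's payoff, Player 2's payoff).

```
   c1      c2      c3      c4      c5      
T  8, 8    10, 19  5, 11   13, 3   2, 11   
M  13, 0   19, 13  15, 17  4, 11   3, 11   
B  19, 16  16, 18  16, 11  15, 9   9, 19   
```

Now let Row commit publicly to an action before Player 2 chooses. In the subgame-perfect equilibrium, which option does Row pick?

Work backward from Player 2's decision.
- T: BR = c2, leader payoff 10.
- M: BR = c3, leader payoff 15.
- B: BR = c5, leader payoff 9.
Maximizing over 10, 15, 9, Row chooses M. Subgame-perfect outcome: (M, c3) with payoffs (15, 17).

M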